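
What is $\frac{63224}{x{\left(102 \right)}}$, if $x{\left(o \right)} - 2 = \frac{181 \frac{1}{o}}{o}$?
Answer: $\frac{657782496}{20989} \approx 31339.0$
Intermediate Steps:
$x{\left(o \right)} = 2 + \frac{181}{o^{2}}$ ($x{\left(o \right)} = 2 + \frac{181 \frac{1}{o}}{o} = 2 + \frac{181}{o^{2}}$)
$\frac{63224}{x{\left(102 \right)}} = \frac{63224}{2 + \frac{181}{10404}} = \frac{63224}{\frac{20989}{10404}} = 63224 \cdot \frac{10404}{20989} = \frac{657782496}{20989}$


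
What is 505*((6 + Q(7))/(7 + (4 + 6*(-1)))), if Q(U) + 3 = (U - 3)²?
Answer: 1919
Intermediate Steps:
Q(U) = -3 + (-3 + U)² (Q(U) = -3 + (U - 3)² = -3 + (-3 + U)²)
505*((6 + Q(7))/(7 + (4 + 6*(-1)))) = 505*((6 + (-3 + (-3 + 7)²))/(7 + (4 + 6*(-1)))) = 505*((6 + (-3 + 4²))/(7 + (4 - 6))) = 505*((6 + (-3 + 16))/(7 - 2)) = 505*((6 + 13)/5) = 505*(19*(⅕)) = 505*(19/5) = 1919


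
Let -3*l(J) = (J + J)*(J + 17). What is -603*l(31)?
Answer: 598176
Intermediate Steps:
l(J) = -2*J*(17 + J)/3 (l(J) = -(J + J)*(J + 17)/3 = -2*J*(17 + J)/3)
-603*l(31) = -(-402)*31*(17 + 31) = -(-402)*31*48 = -603*(-992) = 598176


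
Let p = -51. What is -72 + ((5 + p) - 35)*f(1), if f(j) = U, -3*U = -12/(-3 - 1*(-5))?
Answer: -234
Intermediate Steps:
U = 2 (U = -(-4)/(-3 - 1*(-5)) = -(-4)/(-3 + 5) = -(-4)/2 = -1/3*(-6) = 2)
f(j) = 2
-72 + ((5 + p) - 35)*f(1) = -72 + ((5 - 51) - 35)*2 = -72 + (-46 - 35)*2 = -72 - 81*2 = -72 - 162 = -234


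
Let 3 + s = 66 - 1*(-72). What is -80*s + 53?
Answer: -10747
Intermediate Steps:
s = 135 (s = -3 + (66 - 1*(-72)) = -3 + (66 + 72) = -3 + 138 = 135)
-80*s + 53 = -80*135 + 53 = -10800 + 53 = -10747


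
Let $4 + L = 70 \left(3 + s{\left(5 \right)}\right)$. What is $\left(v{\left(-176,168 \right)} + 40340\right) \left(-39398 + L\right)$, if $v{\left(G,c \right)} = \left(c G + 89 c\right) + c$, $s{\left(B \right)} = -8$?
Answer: $-1029258784$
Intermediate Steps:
$v{\left(G,c \right)} = 90 c + G c$ ($v{\left(G,c \right)} = \left(G c + 89 c\right) + c = \left(89 c + G c\right) + c = 90 c + G c$)
$L = -354$ ($L = -4 + 70 \left(3 - 8\right) = -4 + 70 \left(-5\right) = -4 - 350 = -354$)
$\left(v{\left(-176,168 \right)} + 40340\right) \left(-39398 + L\right) = \left(168 \left(90 - 176\right) + 40340\right) \left(-39398 - 354\right) = \left(168 \left(-86\right) + 40340\right) \left(-39752\right) = \left(-14448 + 40340\right) \left(-39752\right) = 25892 \left(-39752\right) = -1029258784$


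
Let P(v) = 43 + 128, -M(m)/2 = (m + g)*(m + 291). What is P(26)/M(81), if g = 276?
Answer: -19/29512 ≈ -0.00064381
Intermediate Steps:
M(m) = -2*(276 + m)*(291 + m) (M(m) = -2*(m + 276)*(m + 291) = -2*(276 + m)*(291 + m))
P(v) = 171
P(26)/M(81) = 171/(-160632 - 1134*81 - 2*81²) = 171/(-160632 - 91854 - 2*6561) = 171/(-160632 - 91854 - 13122) = 171/(-265608) = 171*(-1/265608) = -19/29512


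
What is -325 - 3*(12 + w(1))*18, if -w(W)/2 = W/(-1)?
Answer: -1081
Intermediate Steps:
w(W) = 2*W (w(W) = -2*W/(-1) = -2*W*(-1) = -(-2)*W = 2*W)
-325 - 3*(12 + w(1))*18 = -325 - 3*(12 + 2*1)*18 = -325 - 3*(12 + 2)*18 = -325 - 3*14*18 = -325 - 42*18 = -325 - 756 = -1081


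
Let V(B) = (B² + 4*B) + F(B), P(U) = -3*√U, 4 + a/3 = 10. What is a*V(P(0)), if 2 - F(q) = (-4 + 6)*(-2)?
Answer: 108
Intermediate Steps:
a = 18 (a = -12 + 3*10 = -12 + 30 = 18)
F(q) = 6 (F(q) = 2 - (-4 + 6)*(-2) = 2 - 2*(-2) = 2 - 1*(-4) = 2 + 4 = 6)
V(B) = 6 + B² + 4*B (V(B) = (B² + 4*B) + 6 = 6 + B² + 4*B)
a*V(P(0)) = 18*(6 + (-3*√0)² + 4*(-3*√0)) = 18*(6 + (-3*0)² + 4*(-3*0)) = 18*(6 + 0² + 4*0) = 18*(6 + 0 + 0) = 18*6 = 108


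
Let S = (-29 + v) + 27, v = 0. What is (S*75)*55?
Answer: -8250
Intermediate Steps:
S = -2 (S = (-29 + 0) + 27 = -29 + 27 = -2)
(S*75)*55 = -2*75*55 = -150*55 = -8250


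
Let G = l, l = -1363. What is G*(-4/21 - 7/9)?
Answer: 83143/63 ≈ 1319.7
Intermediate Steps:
G = -1363
G*(-4/21 - 7/9) = -1363*(-4/21 - 7/9) = -1363*(-61/63) = 83143/63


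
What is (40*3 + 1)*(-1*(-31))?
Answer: 3751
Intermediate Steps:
(40*3 + 1)*(-1*(-31)) = (120 + 1)*31 = 121*31 = 3751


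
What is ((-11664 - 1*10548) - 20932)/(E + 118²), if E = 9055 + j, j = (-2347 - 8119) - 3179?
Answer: -21572/4667 ≈ -4.6222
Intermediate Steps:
j = -13645 (j = -10466 - 3179 = -13645)
E = -4590 (E = 9055 - 13645 = -4590)
((-11664 - 1*10548) - 20932)/(E + 118²) = ((-11664 - 1*10548) - 20932)/(-4590 + 118²) = ((-11664 - 10548) - 20932)/(-4590 + 13924) = (-22212 - 20932)/9334 = -43144*1/9334 = -21572/4667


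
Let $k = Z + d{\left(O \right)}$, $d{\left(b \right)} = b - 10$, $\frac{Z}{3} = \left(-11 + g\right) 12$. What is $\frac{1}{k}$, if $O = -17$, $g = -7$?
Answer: $- \frac{1}{675} \approx -0.0014815$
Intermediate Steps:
$Z = -648$ ($Z = 3 \left(-11 - 7\right) 12 = 3 \left(\left(-18\right) 12\right) = 3 \left(-216\right) = -648$)
$d{\left(b \right)} = -10 + b$
$k = -675$ ($k = -648 - 27 = -675$)
$\frac{1}{k} = \frac{1}{-675} = - \frac{1}{675}$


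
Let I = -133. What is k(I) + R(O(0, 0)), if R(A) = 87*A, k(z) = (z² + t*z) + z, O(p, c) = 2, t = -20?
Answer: 20390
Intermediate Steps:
k(z) = z² - 19*z (k(z) = (z² - 20*z) + z = z² - 19*z)
k(I) + R(O(0, 0)) = -133*(-19 - 133) + 87*2 = -133*(-152) + 174 = 20216 + 174 = 20390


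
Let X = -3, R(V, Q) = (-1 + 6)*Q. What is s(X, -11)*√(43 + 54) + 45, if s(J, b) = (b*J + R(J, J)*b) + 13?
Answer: 45 + 211*√97 ≈ 2123.1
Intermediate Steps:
R(V, Q) = 5*Q
s(J, b) = 13 + 6*J*b (s(J, b) = (b*J + (5*J)*b) + 13 = (J*b + 5*J*b) + 13 = 6*J*b + 13 = 13 + 6*J*b)
s(X, -11)*√(43 + 54) + 45 = (13 + 6*(-3)*(-11))*√(43 + 54) + 45 = (13 + 198)*√97 + 45 = 211*√97 + 45 = 45 + 211*√97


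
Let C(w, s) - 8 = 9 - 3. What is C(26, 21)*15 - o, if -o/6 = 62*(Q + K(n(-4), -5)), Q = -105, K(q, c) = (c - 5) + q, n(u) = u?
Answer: -44058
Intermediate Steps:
K(q, c) = -5 + c + q (K(q, c) = (-5 + c) + q = -5 + c + q)
C(w, s) = 14 (C(w, s) = 8 + (9 - 3) = 8 + 6 = 14)
o = 44268 (o = -372*(-105 + (-5 - 5 - 4)) = -372*(-105 - 14) = -372*(-119) = -6*(-7378) = 44268)
C(26, 21)*15 - o = 14*15 - 1*44268 = 210 - 44268 = -44058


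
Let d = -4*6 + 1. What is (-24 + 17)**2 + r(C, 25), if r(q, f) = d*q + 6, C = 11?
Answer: -198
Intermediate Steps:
d = -23 (d = -24 + 1 = -23)
r(q, f) = 6 - 23*q (r(q, f) = -23*q + 6 = 6 - 23*q)
(-24 + 17)**2 + r(C, 25) = (-24 + 17)**2 + (6 - 23*11) = (-7)**2 + (6 - 253) = 49 - 247 = -198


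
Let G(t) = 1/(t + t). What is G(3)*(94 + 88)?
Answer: 91/3 ≈ 30.333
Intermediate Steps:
G(t) = 1/(2*t)
G(3)*(94 + 88) = ((1/2)/3)*(94 + 88) = ((1/2)*(1/3))*182 = (1/6)*182 = 91/3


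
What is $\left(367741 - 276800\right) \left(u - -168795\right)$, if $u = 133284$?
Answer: $27471366339$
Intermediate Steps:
$\left(367741 - 276800\right) \left(u - -168795\right) = \left(367741 - 276800\right) \left(133284 - -168795\right) = 90941 \left(133284 + 168795\right) = 90941 \cdot 302079 = 27471366339$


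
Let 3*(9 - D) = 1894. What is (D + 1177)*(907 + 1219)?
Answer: 3537664/3 ≈ 1.1792e+6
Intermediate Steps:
D = -1867/3 (D = 9 - 1/3*1894 = 9 - 1894/3 = -1867/3 ≈ -622.33)
(D + 1177)*(907 + 1219) = (-1867/3 + 1177)*(907 + 1219) = (1664/3)*2126 = 3537664/3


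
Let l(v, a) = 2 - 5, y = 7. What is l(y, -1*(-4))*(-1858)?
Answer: 5574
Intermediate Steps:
l(v, a) = -3
l(y, -1*(-4))*(-1858) = -3*(-1858) = 5574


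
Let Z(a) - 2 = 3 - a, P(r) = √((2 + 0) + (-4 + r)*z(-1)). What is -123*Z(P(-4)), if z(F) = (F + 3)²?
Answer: -615 + 123*I*√30 ≈ -615.0 + 673.7*I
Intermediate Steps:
z(F) = (3 + F)²
P(r) = √(-14 + 4*r) (P(r) = √((2 + 0) + (-4 + r)*(3 - 1)²) = √(2 + (-4 + r)*2²) = √(2 + (-4 + r)*4) = √(2 + (-16 + 4*r)) = √(-14 + 4*r))
Z(a) = 5 - a (Z(a) = 2 + (3 - a) = 5 - a)
-123*Z(P(-4)) = -123*(5 - √(-14 + 4*(-4))) = -123*(5 - √(-14 - 16)) = -123*(5 - √(-30)) = -123*(5 - I*√30) = -615 + 123*I*√30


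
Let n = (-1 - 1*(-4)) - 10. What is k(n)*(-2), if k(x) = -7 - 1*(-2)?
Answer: 10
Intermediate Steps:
n = -7 (n = (-1 + 4) - 10 = 3 - 10 = -7)
k(x) = -5 (k(x) = -7 + 2 = -5)
k(n)*(-2) = -5*(-2) = 10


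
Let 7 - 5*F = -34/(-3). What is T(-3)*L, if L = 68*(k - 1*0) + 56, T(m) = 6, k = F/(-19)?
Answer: 33688/95 ≈ 354.61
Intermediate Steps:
F = -13/15 (F = 7/5 - (-34)/(5*(-3)) = 7/5 - (-34)*(-1)/(5*3) = 7/5 - ⅕*34/3 = 7/5 - 34/15 = -13/15 ≈ -0.86667)
k = 13/285 (k = -13/15/(-19) = -13/15*(-1/19) = 13/285 ≈ 0.045614)
L = 16844/285 (L = 68*(13/285 - 1*0) + 56 = 68*(13/285 + 0) + 56 = 68*(13/285) + 56 = 884/285 + 56 = 16844/285 ≈ 59.102)
T(-3)*L = 6*(16844/285) = 33688/95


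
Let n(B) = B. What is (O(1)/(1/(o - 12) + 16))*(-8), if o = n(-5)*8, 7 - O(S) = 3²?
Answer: 832/831 ≈ 1.0012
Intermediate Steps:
O(S) = -2 (O(S) = 7 - 1*3² = 7 - 1*9 = 7 - 9 = -2)
o = -40 (o = -5*8 = -40)
(O(1)/(1/(o - 12) + 16))*(-8) = (-2/(1/(-40 - 12) + 16))*(-8) = (-2/(1/(-52) + 16))*(-8) = (-2/(-1/52 + 16))*(-8) = (-2/(831/52))*(-8) = ((52/831)*(-2))*(-8) = -104/831*(-8) = 832/831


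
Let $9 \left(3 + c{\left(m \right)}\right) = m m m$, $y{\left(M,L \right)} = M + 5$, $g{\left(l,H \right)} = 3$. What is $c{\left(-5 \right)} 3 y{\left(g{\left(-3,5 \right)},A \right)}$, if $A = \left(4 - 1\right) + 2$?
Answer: $- \frac{1216}{3} \approx -405.33$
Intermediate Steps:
$A = 5$ ($A = 3 + 2 = 5$)
$y{\left(M,L \right)} = 5 + M$
$c{\left(m \right)} = -3 + \frac{m^{3}}{9}$ ($c{\left(m \right)} = -3 + \frac{m m m}{9} = -3 + \frac{m^{2} m}{9} = -3 + \frac{m^{3}}{9}$)
$c{\left(-5 \right)} 3 y{\left(g{\left(-3,5 \right)},A \right)} = \left(-3 + \frac{\left(-5\right)^{3}}{9}\right) 3 \left(5 + 3\right) = \left(-3 + \frac{1}{9} \left(-125\right)\right) 3 \cdot 8 = \left(-3 - \frac{125}{9}\right) 3 \cdot 8 = \left(- \frac{152}{9}\right) 3 \cdot 8 = \left(- \frac{152}{3}\right) 8 = - \frac{1216}{3}$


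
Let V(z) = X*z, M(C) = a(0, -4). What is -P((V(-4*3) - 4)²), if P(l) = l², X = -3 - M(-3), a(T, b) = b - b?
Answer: -1048576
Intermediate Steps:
a(T, b) = 0
M(C) = 0
X = -3 (X = -3 - 1*0 = -3 + 0 = -3)
V(z) = -3*z
-P((V(-4*3) - 4)²) = -((-(-12)*3 - 4)²)² = -((-3*(-12) - 4)²)² = -((36 - 4)²)² = -(32²)² = -1*1024² = -1*1048576 = -1048576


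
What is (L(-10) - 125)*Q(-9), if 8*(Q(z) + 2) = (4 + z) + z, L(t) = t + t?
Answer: 2175/4 ≈ 543.75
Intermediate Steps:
L(t) = 2*t
Q(z) = -3/2 + z/4 (Q(z) = -2 + ((4 + z) + z)/8 = -2 + (4 + 2*z)/8 = -2 + (½ + z/4) = -3/2 + z/4)
(L(-10) - 125)*Q(-9) = (2*(-10) - 125)*(-3/2 + (¼)*(-9)) = (-20 - 125)*(-3/2 - 9/4) = -145*(-15/4) = 2175/4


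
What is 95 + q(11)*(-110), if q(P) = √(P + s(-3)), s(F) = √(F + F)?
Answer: 95 - 110*√(11 + I*√6) ≈ -272.06 - 40.374*I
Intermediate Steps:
s(F) = √2*√F (s(F) = √(2*F) = √2*√F)
q(P) = √(P + I*√6) (q(P) = √(P + √2*√(-3)) = √(P + √2*(I*√3)) = √(P + I*√6))
95 + q(11)*(-110) = 95 + √(11 + I*√6)*(-110) = 95 - 110*√(11 + I*√6)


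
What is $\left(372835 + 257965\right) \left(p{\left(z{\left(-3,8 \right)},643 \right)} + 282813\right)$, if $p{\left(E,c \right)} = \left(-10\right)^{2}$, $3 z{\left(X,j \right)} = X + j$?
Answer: $178461520400$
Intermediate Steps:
$z{\left(X,j \right)} = \frac{X}{3} + \frac{j}{3}$ ($z{\left(X,j \right)} = \frac{X + j}{3} = \frac{X}{3} + \frac{j}{3}$)
$p{\left(E,c \right)} = 100$
$\left(372835 + 257965\right) \left(p{\left(z{\left(-3,8 \right)},643 \right)} + 282813\right) = \left(372835 + 257965\right) \left(100 + 282813\right) = 630800 \cdot 282913 = 178461520400$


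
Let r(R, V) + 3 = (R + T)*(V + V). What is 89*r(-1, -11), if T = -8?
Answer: 17355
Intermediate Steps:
r(R, V) = -3 + 2*V*(-8 + R) (r(R, V) = -3 + (R - 8)*(V + V) = -3 + (-8 + R)*(2*V) = -3 + 2*V*(-8 + R))
89*r(-1, -11) = 89*(-3 - 16*(-11) + 2*(-1)*(-11)) = 89*(-3 + 176 + 22) = 89*195 = 17355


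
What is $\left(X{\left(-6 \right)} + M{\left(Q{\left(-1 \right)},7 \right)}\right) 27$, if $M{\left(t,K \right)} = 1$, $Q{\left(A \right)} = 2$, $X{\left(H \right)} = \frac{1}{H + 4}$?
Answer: $\frac{27}{2} \approx 13.5$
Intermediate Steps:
$X{\left(H \right)} = \frac{1}{4 + H}$
$\left(X{\left(-6 \right)} + M{\left(Q{\left(-1 \right)},7 \right)}\right) 27 = \left(\frac{1}{4 - 6} + 1\right) 27 = \left(\frac{1}{-2} + 1\right) 27 = \left(- \frac{1}{2} + 1\right) 27 = \frac{1}{2} \cdot 27 = \frac{27}{2}$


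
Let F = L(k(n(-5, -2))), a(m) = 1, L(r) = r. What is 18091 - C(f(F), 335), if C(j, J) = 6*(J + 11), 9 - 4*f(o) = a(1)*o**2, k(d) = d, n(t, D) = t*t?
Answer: 16015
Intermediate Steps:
n(t, D) = t**2
F = 25 (F = (-5)**2 = 25)
f(o) = 9/4 - o**2/4
C(j, J) = 66 + 6*J (C(j, J) = 6*(11 + J) = 66 + 6*J)
18091 - C(f(F), 335) = 18091 - (66 + 6*335) = 18091 - (66 + 2010) = 18091 - 1*2076 = 18091 - 2076 = 16015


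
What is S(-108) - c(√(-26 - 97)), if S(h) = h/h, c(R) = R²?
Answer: 124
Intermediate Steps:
S(h) = 1
S(-108) - c(√(-26 - 97)) = 1 - (√(-26 - 97))² = 1 - (√(-123))² = 1 - (I*√123)² = 1 - 1*(-123) = 1 + 123 = 124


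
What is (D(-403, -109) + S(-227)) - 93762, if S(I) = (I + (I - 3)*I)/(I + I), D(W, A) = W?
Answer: -188559/2 ≈ -94280.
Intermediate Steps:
S(I) = (I + I*(-3 + I))/(2*I) (S(I) = (I + (-3 + I)*I)/((2*I)) = (I + I*(-3 + I))*(1/(2*I)) = (I + I*(-3 + I))/(2*I))
(D(-403, -109) + S(-227)) - 93762 = (-403 + (-1 + (½)*(-227))) - 93762 = (-403 + (-1 - 227/2)) - 93762 = (-403 - 229/2) - 93762 = -1035/2 - 93762 = -188559/2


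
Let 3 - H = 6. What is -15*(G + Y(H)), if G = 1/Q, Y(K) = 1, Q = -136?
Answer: -2025/136 ≈ -14.890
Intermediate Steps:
H = -3 (H = 3 - 1*6 = 3 - 6 = -3)
G = -1/136 (G = 1/(-136) = -1/136 ≈ -0.0073529)
-15*(G + Y(H)) = -15*(-1/136 + 1) = -15*135/136 = -2025/136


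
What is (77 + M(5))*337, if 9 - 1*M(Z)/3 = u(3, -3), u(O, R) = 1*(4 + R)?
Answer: 34037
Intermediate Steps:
u(O, R) = 4 + R
M(Z) = 24 (M(Z) = 27 - 3*(4 - 3) = 27 - 3*1 = 27 - 3 = 24)
(77 + M(5))*337 = (77 + 24)*337 = 101*337 = 34037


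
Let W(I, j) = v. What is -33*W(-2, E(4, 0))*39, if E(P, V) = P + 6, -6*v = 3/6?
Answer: 429/4 ≈ 107.25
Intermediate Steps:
v = -1/12 (v = -1/(2*6) = -1/6*1/2 = -1/12 ≈ -0.083333)
E(P, V) = 6 + P
W(I, j) = -1/12
-33*W(-2, E(4, 0))*39 = -33*(-1/12)*39 = (11/4)*39 = 429/4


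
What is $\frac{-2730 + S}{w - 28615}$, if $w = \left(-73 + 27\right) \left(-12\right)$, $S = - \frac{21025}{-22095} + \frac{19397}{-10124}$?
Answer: $\frac{122177763803}{1255481259228} \approx 0.097315$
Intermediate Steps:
$S = - \frac{43143923}{44737956}$ ($S = \left(-21025\right) \left(- \frac{1}{22095}\right) + 19397 \left(- \frac{1}{10124}\right) = \frac{4205}{4419} - \frac{19397}{10124} = - \frac{43143923}{44737956} \approx -0.96437$)
$w = 552$ ($w = \left(-46\right) \left(-12\right) = 552$)
$\frac{-2730 + S}{w - 28615} = \frac{-2730 - \frac{43143923}{44737956}}{552 - 28615} = - \frac{122177763803}{44737956 \left(-28063\right)} = \left(- \frac{122177763803}{44737956}\right) \left(- \frac{1}{28063}\right) = \frac{122177763803}{1255481259228}$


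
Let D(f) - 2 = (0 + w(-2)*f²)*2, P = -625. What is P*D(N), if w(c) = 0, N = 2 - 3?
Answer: -1250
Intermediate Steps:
N = -1
D(f) = 2 (D(f) = 2 + (0 + 0*f²)*2 = 2 + (0 + 0)*2 = 2 + 0*2 = 2 + 0 = 2)
P*D(N) = -625*2 = -1250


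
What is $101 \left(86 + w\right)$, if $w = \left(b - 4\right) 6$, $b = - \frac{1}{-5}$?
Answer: $\frac{31916}{5} \approx 6383.2$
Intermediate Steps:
$b = \frac{1}{5}$ ($b = \left(-1\right) \left(- \frac{1}{5}\right) = \frac{1}{5} \approx 0.2$)
$w = - \frac{114}{5}$ ($w = \left(\frac{1}{5} - 4\right) 6 = \left(- \frac{19}{5}\right) 6 = - \frac{114}{5} \approx -22.8$)
$101 \left(86 + w\right) = 101 \left(86 - \frac{114}{5}\right) = 101 \cdot \frac{316}{5} = \frac{31916}{5}$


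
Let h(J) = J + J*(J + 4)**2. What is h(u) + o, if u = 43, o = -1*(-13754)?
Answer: 108784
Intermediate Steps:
o = 13754
h(J) = J + J*(4 + J)**2
h(u) + o = 43*(1 + (4 + 43)**2) + 13754 = 43*(1 + 47**2) + 13754 = 43*(1 + 2209) + 13754 = 43*2210 + 13754 = 95030 + 13754 = 108784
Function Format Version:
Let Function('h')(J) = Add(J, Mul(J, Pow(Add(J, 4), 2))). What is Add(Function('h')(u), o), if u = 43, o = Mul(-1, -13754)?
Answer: 108784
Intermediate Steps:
o = 13754
Function('h')(J) = Add(J, Mul(J, Pow(Add(4, J), 2)))
Add(Function('h')(u), o) = Add(Mul(43, Add(1, Pow(Add(4, 43), 2))), 13754) = Add(Mul(43, Add(1, Pow(47, 2))), 13754) = Add(Mul(43, Add(1, 2209)), 13754) = Add(Mul(43, 2210), 13754) = Add(95030, 13754) = 108784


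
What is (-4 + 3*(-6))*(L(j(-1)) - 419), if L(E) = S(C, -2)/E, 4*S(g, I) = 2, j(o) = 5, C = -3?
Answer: 46079/5 ≈ 9215.8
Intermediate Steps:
S(g, I) = 1/2 (S(g, I) = (1/4)*2 = 1/2)
L(E) = 1/(2*E)
(-4 + 3*(-6))*(L(j(-1)) - 419) = (-4 + 3*(-6))*((1/2)/5 - 419) = (-4 - 18)*((1/2)*(1/5) - 419) = -22*(1/10 - 419) = -22*(-4189/10) = 46079/5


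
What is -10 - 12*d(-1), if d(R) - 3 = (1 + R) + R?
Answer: -34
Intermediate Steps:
d(R) = 4 + 2*R (d(R) = 3 + ((1 + R) + R) = 3 + (1 + 2*R) = 4 + 2*R)
-10 - 12*d(-1) = -10 - 12*(4 + 2*(-1)) = -10 - 12*(4 - 2) = -10 - 12*2 = -10 - 24 = -34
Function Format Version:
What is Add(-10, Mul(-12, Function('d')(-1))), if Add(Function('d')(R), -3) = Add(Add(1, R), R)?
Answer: -34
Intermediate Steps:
Function('d')(R) = Add(4, Mul(2, R)) (Function('d')(R) = Add(3, Add(Add(1, R), R)) = Add(3, Add(1, Mul(2, R))) = Add(4, Mul(2, R)))
Add(-10, Mul(-12, Function('d')(-1))) = Add(-10, Mul(-12, Add(4, Mul(2, -1)))) = Add(-10, Mul(-12, Add(4, -2))) = Add(-10, Mul(-12, 2)) = Add(-10, -24) = -34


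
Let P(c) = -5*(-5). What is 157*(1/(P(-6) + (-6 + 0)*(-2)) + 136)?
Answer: 790181/37 ≈ 21356.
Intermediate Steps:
P(c) = 25
157*(1/(P(-6) + (-6 + 0)*(-2)) + 136) = 157*(1/(25 + (-6 + 0)*(-2)) + 136) = 157*(1/(25 - 6*(-2)) + 136) = 157*(1/(25 + 12) + 136) = 157*(1/37 + 136) = 157*(5033/37) = 790181/37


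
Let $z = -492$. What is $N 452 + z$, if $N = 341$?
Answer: $153640$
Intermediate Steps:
$N 452 + z = 341 \cdot 452 - 492 = 154132 - 492 = 153640$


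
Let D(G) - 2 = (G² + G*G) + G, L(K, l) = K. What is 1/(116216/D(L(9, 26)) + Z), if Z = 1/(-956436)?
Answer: 165463428/111153166003 ≈ 0.0014886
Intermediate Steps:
D(G) = 2 + G + 2*G² (D(G) = 2 + ((G² + G*G) + G) = 2 + ((G² + G²) + G) = 2 + (2*G² + G) = 2 + (G + 2*G²) = 2 + G + 2*G²)
Z = -1/956436 ≈ -1.0455e-6
1/(116216/D(L(9, 26)) + Z) = 1/(116216/(2 + 9 + 2*9²) - 1/956436) = 1/(116216/(2 + 9 + 2*81) - 1/956436) = 1/(116216/(2 + 9 + 162) - 1/956436) = 1/(116216/173 - 1/956436) = 1/(111153166003/165463428) = 165463428/111153166003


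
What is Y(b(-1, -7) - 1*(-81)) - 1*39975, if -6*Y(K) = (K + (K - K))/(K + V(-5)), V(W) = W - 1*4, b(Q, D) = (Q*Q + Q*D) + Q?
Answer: -9474119/237 ≈ -39975.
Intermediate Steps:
b(Q, D) = Q + Q² + D*Q (b(Q, D) = (Q² + D*Q) + Q = Q + Q² + D*Q)
V(W) = -4 + W (V(W) = W - 4 = -4 + W)
Y(K) = -K/(6*(-9 + K)) (Y(K) = -(K + (K - K))/(6*(K + (-4 - 5))) = -(K + 0)/(6*(K - 9)) = -K/(6*(-9 + K)))
Y(b(-1, -7) - 1*(-81)) - 1*39975 = -(-(1 - 7 - 1) - 1*(-81))/(-54 + 6*(-(1 - 7 - 1) - 1*(-81))) - 1*39975 = -(-1*(-7) + 81)/(-54 + 6*(-1*(-7) + 81)) - 39975 = -(7 + 81)/(-54 + 6*(7 + 81)) - 39975 = -1*88/(-54 + 6*88) - 39975 = -1*88/(-54 + 528) - 39975 = -1*88/474 - 39975 = -1*88*1/474 - 39975 = -44/237 - 39975 = -9474119/237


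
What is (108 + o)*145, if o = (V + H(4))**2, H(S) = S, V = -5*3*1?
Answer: 33205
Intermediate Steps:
V = -15 (V = -15*1 = -15)
o = 121 (o = (-15 + 4)**2 = (-11)**2 = 121)
(108 + o)*145 = (108 + 121)*145 = 229*145 = 33205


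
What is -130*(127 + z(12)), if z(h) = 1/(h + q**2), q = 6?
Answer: -396305/24 ≈ -16513.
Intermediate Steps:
z(h) = 1/(36 + h) (z(h) = 1/(h + 6**2) = 1/(h + 36) = 1/(36 + h))
-130*(127 + z(12)) = -130*(127 + 1/(36 + 12)) = -130*(127 + 1/48) = -130*6097/48 = -396305/24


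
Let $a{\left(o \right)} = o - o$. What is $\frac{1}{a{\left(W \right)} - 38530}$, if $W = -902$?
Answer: $- \frac{1}{38530} \approx -2.5954 \cdot 10^{-5}$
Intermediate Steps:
$a{\left(o \right)} = 0$
$\frac{1}{a{\left(W \right)} - 38530} = \frac{1}{0 - 38530} = \frac{1}{-38530} = - \frac{1}{38530}$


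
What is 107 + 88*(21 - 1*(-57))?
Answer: 6971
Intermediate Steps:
107 + 88*(21 - 1*(-57)) = 107 + 88*(21 + 57) = 107 + 88*78 = 107 + 6864 = 6971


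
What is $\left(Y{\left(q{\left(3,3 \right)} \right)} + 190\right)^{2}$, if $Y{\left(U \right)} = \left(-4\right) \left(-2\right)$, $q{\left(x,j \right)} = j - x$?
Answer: $39204$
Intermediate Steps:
$Y{\left(U \right)} = 8$
$\left(Y{\left(q{\left(3,3 \right)} \right)} + 190\right)^{2} = \left(8 + 190\right)^{2} = 198^{2} = 39204$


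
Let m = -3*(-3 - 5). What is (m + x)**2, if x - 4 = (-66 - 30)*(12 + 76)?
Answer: 70896400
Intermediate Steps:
x = -8444 (x = 4 + (-66 - 30)*(12 + 76) = 4 - 96*88 = 4 - 8448 = -8444)
m = 24 (m = -3*(-8) = 24)
(m + x)**2 = (24 - 8444)**2 = (-8420)**2 = 70896400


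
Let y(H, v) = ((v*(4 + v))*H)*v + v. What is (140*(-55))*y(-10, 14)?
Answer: 271548200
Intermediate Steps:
y(H, v) = v + H*v**2*(4 + v) (y(H, v) = (H*v*(4 + v))*v + v = H*v**2*(4 + v) + v = v + H*v**2*(4 + v))
(140*(-55))*y(-10, 14) = (140*(-55))*(14*(1 - 10*14**2 + 4*(-10)*14)) = -107800*(1 - 10*196 - 560) = -107800*(1 - 1960 - 560) = -107800*(-2519) = -7700*(-35266) = 271548200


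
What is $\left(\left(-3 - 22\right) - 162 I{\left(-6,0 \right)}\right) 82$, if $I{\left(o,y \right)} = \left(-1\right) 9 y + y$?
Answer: $-2050$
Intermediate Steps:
$I{\left(o,y \right)} = - 8 y$ ($I{\left(o,y \right)} = - 9 y + y = - 8 y$)
$\left(\left(-3 - 22\right) - 162 I{\left(-6,0 \right)}\right) 82 = \left(\left(-3 - 22\right) - 162 \left(\left(-8\right) 0\right)\right) 82 = \left(-25 - 0\right) 82 = \left(-25 + 0\right) 82 = \left(-25\right) 82 = -2050$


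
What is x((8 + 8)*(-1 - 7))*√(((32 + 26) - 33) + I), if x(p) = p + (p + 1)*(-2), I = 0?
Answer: 630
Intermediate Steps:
x(p) = -2 - p (x(p) = p + (1 + p)*(-2) = p + (-2 - 2*p) = -2 - p)
x((8 + 8)*(-1 - 7))*√(((32 + 26) - 33) + I) = (-2 - (8 + 8)*(-1 - 7))*√(((32 + 26) - 33) + 0) = (-2 - 16*(-8))*√((58 - 33) + 0) = (-2 - 1*(-128))*√(25 + 0) = (-2 + 128)*√25 = 126*5 = 630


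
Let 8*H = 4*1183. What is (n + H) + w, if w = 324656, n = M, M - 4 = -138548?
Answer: 373407/2 ≈ 1.8670e+5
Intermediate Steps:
M = -138544 (M = 4 - 138548 = -138544)
n = -138544
H = 1183/2 (H = (4*1183)/8 = (⅛)*4732 = 1183/2 ≈ 591.50)
(n + H) + w = (-138544 + 1183/2) + 324656 = -275905/2 + 324656 = 373407/2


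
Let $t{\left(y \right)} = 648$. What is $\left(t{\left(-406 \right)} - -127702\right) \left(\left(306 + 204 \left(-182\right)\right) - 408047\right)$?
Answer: $-57098936150$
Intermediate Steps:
$\left(t{\left(-406 \right)} - -127702\right) \left(\left(306 + 204 \left(-182\right)\right) - 408047\right) = \left(648 - -127702\right) \left(\left(306 + 204 \left(-182\right)\right) - 408047\right) = \left(648 + \left(-25822 + 153524\right)\right) \left(\left(306 - 37128\right) - 408047\right) = \left(648 + 127702\right) \left(-36822 - 408047\right) = 128350 \left(-444869\right) = -57098936150$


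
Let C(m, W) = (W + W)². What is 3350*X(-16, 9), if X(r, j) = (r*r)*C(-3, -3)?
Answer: 30873600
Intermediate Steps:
C(m, W) = 4*W² (C(m, W) = (2*W)² = 4*W²)
X(r, j) = 36*r² (X(r, j) = (r*r)*(4*(-3)²) = r²*(4*9) = r²*36 = 36*r²)
3350*X(-16, 9) = 3350*(36*(-16)²) = 3350*(36*256) = 3350*9216 = 30873600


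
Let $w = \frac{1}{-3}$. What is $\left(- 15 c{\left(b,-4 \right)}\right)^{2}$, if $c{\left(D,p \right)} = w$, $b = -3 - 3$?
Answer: $25$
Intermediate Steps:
$b = -6$ ($b = -3 - 3 = -6$)
$w = - \frac{1}{3} \approx -0.33333$
$c{\left(D,p \right)} = - \frac{1}{3}$
$\left(- 15 c{\left(b,-4 \right)}\right)^{2} = \left(\left(-15\right) \left(- \frac{1}{3}\right)\right)^{2} = 5^{2} = 25$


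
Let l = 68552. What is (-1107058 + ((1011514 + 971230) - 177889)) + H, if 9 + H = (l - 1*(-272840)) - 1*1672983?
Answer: -633803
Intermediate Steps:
H = -1331600 (H = -9 + ((68552 - 1*(-272840)) - 1*1672983) = -9 + ((68552 + 272840) - 1672983) = -9 + (341392 - 1672983) = -9 - 1331591 = -1331600)
(-1107058 + ((1011514 + 971230) - 177889)) + H = (-1107058 + ((1011514 + 971230) - 177889)) - 1331600 = (-1107058 + (1982744 - 177889)) - 1331600 = (-1107058 + 1804855) - 1331600 = 697797 - 1331600 = -633803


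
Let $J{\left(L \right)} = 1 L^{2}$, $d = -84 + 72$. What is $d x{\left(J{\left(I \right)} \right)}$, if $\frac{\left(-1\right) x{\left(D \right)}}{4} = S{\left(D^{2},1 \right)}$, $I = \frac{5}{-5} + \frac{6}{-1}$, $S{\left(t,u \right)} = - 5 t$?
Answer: $-576240$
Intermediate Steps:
$d = -12$
$I = -7$ ($I = 5 \left(- \frac{1}{5}\right) + 6 \left(-1\right) = -1 - 6 = -7$)
$J{\left(L \right)} = L^{2}$
$x{\left(D \right)} = 20 D^{2}$ ($x{\left(D \right)} = - 4 \left(- 5 D^{2}\right) = 20 D^{2}$)
$d x{\left(J{\left(I \right)} \right)} = - 12 \cdot 20 \left(\left(-7\right)^{2}\right)^{2} = - 12 \cdot 20 \cdot 49^{2} = - 12 \cdot 20 \cdot 2401 = \left(-12\right) 48020 = -576240$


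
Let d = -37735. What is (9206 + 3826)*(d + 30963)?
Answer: -88252704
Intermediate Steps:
(9206 + 3826)*(d + 30963) = (9206 + 3826)*(-37735 + 30963) = 13032*(-6772) = -88252704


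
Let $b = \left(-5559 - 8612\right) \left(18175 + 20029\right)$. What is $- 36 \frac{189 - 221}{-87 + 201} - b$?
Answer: $\frac{10286388988}{19} \approx 5.4139 \cdot 10^{8}$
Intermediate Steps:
$b = -541388884$ ($b = \left(-14171\right) 38204 = -541388884$)
$- 36 \frac{189 - 221}{-87 + 201} - b = - 36 \frac{189 - 221}{-87 + 201} - -541388884 = - 36 \left(- \frac{32}{114}\right) + 541388884 = - 36 \left(\left(-32\right) \frac{1}{114}\right) + 541388884 = \left(-36\right) \left(- \frac{16}{57}\right) + 541388884 = \frac{192}{19} + 541388884 = \frac{10286388988}{19}$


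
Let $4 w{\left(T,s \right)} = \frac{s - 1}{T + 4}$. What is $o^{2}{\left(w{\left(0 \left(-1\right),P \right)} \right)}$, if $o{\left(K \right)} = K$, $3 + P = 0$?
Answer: $\frac{1}{16} \approx 0.0625$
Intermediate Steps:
$P = -3$ ($P = -3 + 0 = -3$)
$w{\left(T,s \right)} = \frac{-1 + s}{4 \left(4 + T\right)}$ ($w{\left(T,s \right)} = \frac{\left(s - 1\right) \frac{1}{T + 4}}{4} = \frac{\left(-1 + s\right) \frac{1}{4 + T}}{4} = \frac{\frac{1}{4 + T} \left(-1 + s\right)}{4} = \frac{-1 + s}{4 \left(4 + T\right)}$)
$o^{2}{\left(w{\left(0 \left(-1\right),P \right)} \right)} = \left(\frac{-1 - 3}{4 \left(4 + 0 \left(-1\right)\right)}\right)^{2} = \left(\frac{1}{4} \frac{1}{4 + 0} \left(-4\right)\right)^{2} = \left(\frac{1}{4} \cdot \frac{1}{4} \left(-4\right)\right)^{2} = \left(- \frac{1}{4}\right)^{2} = \frac{1}{16}$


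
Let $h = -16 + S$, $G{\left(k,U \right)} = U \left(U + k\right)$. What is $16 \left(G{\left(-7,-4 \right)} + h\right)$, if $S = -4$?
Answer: $384$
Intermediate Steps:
$h = -20$ ($h = -16 - 4 = -20$)
$16 \left(G{\left(-7,-4 \right)} + h\right) = 16 \left(- 4 \left(-4 - 7\right) - 20\right) = 16 \left(\left(-4\right) \left(-11\right) - 20\right) = 16 \left(44 - 20\right) = 16 \cdot 24 = 384$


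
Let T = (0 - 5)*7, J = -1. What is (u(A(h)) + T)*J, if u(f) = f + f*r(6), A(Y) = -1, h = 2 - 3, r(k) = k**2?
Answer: 72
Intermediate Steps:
T = -35 (T = -5*7 = -35)
h = -1
u(f) = 37*f (u(f) = f + f*6**2 = f + f*36 = f + 36*f = 37*f)
(u(A(h)) + T)*J = (37*(-1) - 35)*(-1) = (-37 - 35)*(-1) = -72*(-1) = 72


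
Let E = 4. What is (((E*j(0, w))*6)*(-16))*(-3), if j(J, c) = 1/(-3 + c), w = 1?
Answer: -576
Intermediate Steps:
(((E*j(0, w))*6)*(-16))*(-3) = (((4/(-3 + 1))*6)*(-16))*(-3) = (((4/(-2))*6)*(-16))*(-3) = (((4*(-1/2))*6)*(-16))*(-3) = (-2*6*(-16))*(-3) = -12*(-16)*(-3) = 192*(-3) = -576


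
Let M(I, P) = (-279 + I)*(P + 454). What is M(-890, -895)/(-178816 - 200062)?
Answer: -515529/378878 ≈ -1.3607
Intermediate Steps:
M(I, P) = (-279 + I)*(454 + P)
M(-890, -895)/(-178816 - 200062) = (-126666 - 279*(-895) + 454*(-890) - 890*(-895))/(-178816 - 200062) = (-126666 + 249705 - 404060 + 796550)/(-378878) = 515529*(-1/378878) = -515529/378878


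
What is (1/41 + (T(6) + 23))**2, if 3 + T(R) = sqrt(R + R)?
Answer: 694213/1681 + 3284*sqrt(3)/41 ≈ 551.71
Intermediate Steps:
T(R) = -3 + sqrt(2)*sqrt(R) (T(R) = -3 + sqrt(R + R) = -3 + sqrt(2*R) = -3 + sqrt(2)*sqrt(R))
(1/41 + (T(6) + 23))**2 = (1/41 + ((-3 + sqrt(2)*sqrt(6)) + 23))**2 = (1/41 + ((-3 + 2*sqrt(3)) + 23))**2 = (1/41 + (20 + 2*sqrt(3)))**2 = (821/41 + 2*sqrt(3))**2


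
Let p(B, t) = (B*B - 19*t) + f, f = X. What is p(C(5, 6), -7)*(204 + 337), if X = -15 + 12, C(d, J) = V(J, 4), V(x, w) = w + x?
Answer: 124430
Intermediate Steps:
C(d, J) = 4 + J
X = -3
f = -3
p(B, t) = -3 + B² - 19*t (p(B, t) = (B*B - 19*t) - 3 = (B² - 19*t) - 3 = -3 + B² - 19*t)
p(C(5, 6), -7)*(204 + 337) = (-3 + (4 + 6)² - 19*(-7))*(204 + 337) = (-3 + 10² + 133)*541 = (-3 + 100 + 133)*541 = 230*541 = 124430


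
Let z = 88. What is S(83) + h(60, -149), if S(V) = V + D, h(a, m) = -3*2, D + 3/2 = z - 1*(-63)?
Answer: 453/2 ≈ 226.50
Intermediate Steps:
D = 299/2 (D = -3/2 + (88 - 1*(-63)) = -3/2 + (88 + 63) = -3/2 + 151 = 299/2 ≈ 149.50)
h(a, m) = -6
S(V) = 299/2 + V (S(V) = V + 299/2 = 299/2 + V)
S(83) + h(60, -149) = (299/2 + 83) - 6 = 465/2 - 6 = 453/2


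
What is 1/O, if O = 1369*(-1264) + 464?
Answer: -1/1729952 ≈ -5.7805e-7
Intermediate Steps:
O = -1729952 (O = -1730416 + 464 = -1729952)
1/O = 1/(-1729952) = -1/1729952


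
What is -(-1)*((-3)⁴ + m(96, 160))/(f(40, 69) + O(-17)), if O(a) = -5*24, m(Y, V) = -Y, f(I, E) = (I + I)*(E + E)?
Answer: -1/728 ≈ -0.0013736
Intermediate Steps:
f(I, E) = 4*E*I (f(I, E) = (2*I)*(2*E) = 4*E*I)
O(a) = -120
-(-1)*((-3)⁴ + m(96, 160))/(f(40, 69) + O(-17)) = -(-1)*((-3)⁴ - 1*96)/(4*69*40 - 120) = -(-1)*(81 - 96)/(11040 - 120) = -(-1)*(-15/10920) = -(-1)*(-15*1/10920) = -(-1)*(-1)/728 = -1*1/728 = -1/728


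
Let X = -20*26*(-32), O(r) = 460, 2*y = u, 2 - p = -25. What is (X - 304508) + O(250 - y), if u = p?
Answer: -287408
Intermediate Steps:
p = 27 (p = 2 - 1*(-25) = 2 + 25 = 27)
u = 27
y = 27/2 (y = (½)*27 = 27/2 ≈ 13.500)
X = 16640 (X = -520*(-32) = 16640)
(X - 304508) + O(250 - y) = (16640 - 304508) + 460 = -287868 + 460 = -287408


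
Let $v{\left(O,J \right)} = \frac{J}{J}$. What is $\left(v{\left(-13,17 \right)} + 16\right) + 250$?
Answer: $267$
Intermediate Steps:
$v{\left(O,J \right)} = 1$
$\left(v{\left(-13,17 \right)} + 16\right) + 250 = \left(1 + 16\right) + 250 = 17 + 250 = 267$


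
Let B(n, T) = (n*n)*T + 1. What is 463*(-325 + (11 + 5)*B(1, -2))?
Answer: -157883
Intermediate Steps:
B(n, T) = 1 + T*n² (B(n, T) = n²*T + 1 = T*n² + 1 = 1 + T*n²)
463*(-325 + (11 + 5)*B(1, -2)) = 463*(-325 + (11 + 5)*(1 - 2*1²)) = 463*(-325 + 16*(1 - 2*1)) = 463*(-325 + 16*(1 - 2)) = 463*(-325 + 16*(-1)) = 463*(-325 - 16) = 463*(-341) = -157883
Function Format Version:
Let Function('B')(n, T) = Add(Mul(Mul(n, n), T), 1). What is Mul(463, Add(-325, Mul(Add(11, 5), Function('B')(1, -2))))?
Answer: -157883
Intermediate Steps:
Function('B')(n, T) = Add(1, Mul(T, Pow(n, 2))) (Function('B')(n, T) = Add(Mul(Pow(n, 2), T), 1) = Add(Mul(T, Pow(n, 2)), 1) = Add(1, Mul(T, Pow(n, 2))))
Mul(463, Add(-325, Mul(Add(11, 5), Function('B')(1, -2)))) = Mul(463, Add(-325, Mul(Add(11, 5), Add(1, Mul(-2, Pow(1, 2)))))) = Mul(463, Add(-325, Mul(16, Add(1, Mul(-2, 1))))) = Mul(463, Add(-325, Mul(16, Add(1, -2)))) = Mul(463, Add(-325, Mul(16, -1))) = Mul(463, Add(-325, -16)) = Mul(463, -341) = -157883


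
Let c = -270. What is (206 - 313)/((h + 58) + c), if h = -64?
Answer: 107/276 ≈ 0.38768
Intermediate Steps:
(206 - 313)/((h + 58) + c) = (206 - 313)/((-64 + 58) - 270) = -107/(-6 - 270) = -107/(-276) = -107*(-1/276) = 107/276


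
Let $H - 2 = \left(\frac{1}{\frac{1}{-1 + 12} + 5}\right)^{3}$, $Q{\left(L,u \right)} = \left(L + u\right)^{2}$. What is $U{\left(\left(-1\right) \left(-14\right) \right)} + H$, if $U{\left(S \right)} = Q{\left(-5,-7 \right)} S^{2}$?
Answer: $\frac{4956938547}{175616} \approx 28226.0$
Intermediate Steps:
$U{\left(S \right)} = 144 S^{2}$ ($U{\left(S \right)} = \left(-5 - 7\right)^{2} S^{2} = \left(-12\right)^{2} S^{2} = 144 S^{2}$)
$H = \frac{352563}{175616}$ ($H = 2 + \left(\frac{1}{\frac{1}{-1 + 12} + 5}\right)^{3} = 2 + \left(\frac{1}{\frac{1}{11} + 5}\right)^{3} = 2 + \left(\frac{1}{\frac{56}{11}}\right)^{3} = 2 + \left(\frac{11}{56}\right)^{3} = 2 + \frac{1331}{175616} = \frac{352563}{175616} \approx 2.0076$)
$U{\left(\left(-1\right) \left(-14\right) \right)} + H = 144 \left(\left(-1\right) \left(-14\right)\right)^{2} + \frac{352563}{175616} = 144 \cdot 14^{2} + \frac{352563}{175616} = 144 \cdot 196 + \frac{352563}{175616} = 28224 + \frac{352563}{175616} = \frac{4956938547}{175616}$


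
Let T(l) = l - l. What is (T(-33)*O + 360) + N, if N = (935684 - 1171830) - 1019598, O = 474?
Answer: -1255384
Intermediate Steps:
T(l) = 0
N = -1255744 (N = -236146 - 1019598 = -1255744)
(T(-33)*O + 360) + N = (0*474 + 360) - 1255744 = (0 + 360) - 1255744 = 360 - 1255744 = -1255384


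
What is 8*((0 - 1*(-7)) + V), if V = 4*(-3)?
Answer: -40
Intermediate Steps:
V = -12
8*((0 - 1*(-7)) + V) = 8*((0 - 1*(-7)) - 12) = 8*((0 + 7) - 12) = 8*(7 - 12) = 8*(-5) = -40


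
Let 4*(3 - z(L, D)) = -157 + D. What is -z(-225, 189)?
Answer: 5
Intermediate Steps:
z(L, D) = 169/4 - D/4 (z(L, D) = 3 - (-157 + D)/4 = 3 + (157/4 - D/4) = 169/4 - D/4)
-z(-225, 189) = -(169/4 - ¼*189) = -(169/4 - 189/4) = -1*(-5) = 5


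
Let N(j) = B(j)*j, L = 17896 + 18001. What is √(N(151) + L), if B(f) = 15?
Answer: √38162 ≈ 195.35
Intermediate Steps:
L = 35897
N(j) = 15*j
√(N(151) + L) = √(15*151 + 35897) = √(2265 + 35897) = √38162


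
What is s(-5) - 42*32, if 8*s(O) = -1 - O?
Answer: -2687/2 ≈ -1343.5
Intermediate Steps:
s(O) = -⅛ - O/8 (s(O) = (-1 - O)/8 = -⅛ - O/8)
s(-5) - 42*32 = (-⅛ - ⅛*(-5)) - 42*32 = (-⅛ + 5/8) - 1344 = ½ - 1344 = -2687/2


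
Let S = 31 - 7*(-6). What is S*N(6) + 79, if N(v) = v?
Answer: 517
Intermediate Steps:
S = 73 (S = 31 - 1*(-42) = 31 + 42 = 73)
S*N(6) + 79 = 73*6 + 79 = 438 + 79 = 517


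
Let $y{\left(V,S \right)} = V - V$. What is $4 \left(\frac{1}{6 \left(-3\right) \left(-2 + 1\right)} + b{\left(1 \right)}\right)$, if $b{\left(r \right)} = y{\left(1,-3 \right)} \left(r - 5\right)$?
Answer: $\frac{2}{9} \approx 0.22222$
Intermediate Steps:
$y{\left(V,S \right)} = 0$
$b{\left(r \right)} = 0$ ($b{\left(r \right)} = 0 \left(r - 5\right) = 0 \left(-5 + r\right) = 0$)
$4 \left(\frac{1}{6 \left(-3\right) \left(-2 + 1\right)} + b{\left(1 \right)}\right) = 4 \left(\frac{1}{6 \left(-3\right) \left(-2 + 1\right)} + 0\right) = 4 \left(\frac{1}{\left(-18\right) \left(-1\right)} + 0\right) = 4 \left(\frac{1}{18} + 0\right) = 4 \cdot \frac{1}{18} = \frac{2}{9}$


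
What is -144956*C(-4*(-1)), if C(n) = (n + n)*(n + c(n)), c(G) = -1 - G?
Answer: 1159648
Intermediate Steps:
C(n) = -2*n (C(n) = (n + n)*(n + (-1 - n)) = (2*n)*(-1) = -2*n)
-144956*C(-4*(-1)) = -(-289912)*(-4*(-1)) = -(-289912)*4 = -144956*(-8) = 1159648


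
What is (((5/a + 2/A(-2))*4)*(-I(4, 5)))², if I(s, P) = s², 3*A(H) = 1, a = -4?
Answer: 92416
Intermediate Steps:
A(H) = ⅓ (A(H) = (⅓)*1 = ⅓)
(((5/a + 2/A(-2))*4)*(-I(4, 5)))² = (((5/(-4) + 2/(⅓))*4)*(-1*4²))² = (((5*(-¼) + 2*3)*4)*(-1*16))² = (((-5/4 + 6)*4)*(-16))² = (((19/4)*4)*(-16))² = (19*(-16))² = (-304)² = 92416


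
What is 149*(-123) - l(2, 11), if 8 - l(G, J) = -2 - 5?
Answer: -18342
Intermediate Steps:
l(G, J) = 15 (l(G, J) = 8 - (-2 - 5) = 8 - 1*(-7) = 8 + 7 = 15)
149*(-123) - l(2, 11) = 149*(-123) - 1*15 = -18327 - 15 = -18342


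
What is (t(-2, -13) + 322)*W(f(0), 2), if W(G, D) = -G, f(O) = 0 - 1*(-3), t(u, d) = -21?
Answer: -903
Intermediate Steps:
f(O) = 3 (f(O) = 0 + 3 = 3)
(t(-2, -13) + 322)*W(f(0), 2) = (-21 + 322)*(-1*3) = 301*(-3) = -903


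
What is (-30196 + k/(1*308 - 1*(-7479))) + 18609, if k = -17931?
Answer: -90245900/7787 ≈ -11589.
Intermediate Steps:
(-30196 + k/(1*308 - 1*(-7479))) + 18609 = (-30196 - 17931/(1*308 - 1*(-7479))) + 18609 = (-30196 - 17931/(308 + 7479)) + 18609 = (-30196 - 17931/7787) + 18609 = -235154183/7787 + 18609 = -90245900/7787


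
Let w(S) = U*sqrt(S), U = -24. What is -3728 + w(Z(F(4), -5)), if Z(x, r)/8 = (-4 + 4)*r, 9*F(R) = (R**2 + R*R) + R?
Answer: -3728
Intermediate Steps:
F(R) = R/9 + 2*R**2/9 (F(R) = ((R**2 + R*R) + R)/9 = ((R**2 + R**2) + R)/9 = (2*R**2 + R)/9 = (R + 2*R**2)/9 = R/9 + 2*R**2/9)
Z(x, r) = 0 (Z(x, r) = 8*((-4 + 4)*r) = 8*(0*r) = 8*0 = 0)
w(S) = -24*sqrt(S)
-3728 + w(Z(F(4), -5)) = -3728 - 24*sqrt(0) = -3728 - 24*0 = -3728 + 0 = -3728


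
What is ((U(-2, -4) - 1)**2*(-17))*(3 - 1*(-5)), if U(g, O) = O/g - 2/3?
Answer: -136/9 ≈ -15.111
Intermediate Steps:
U(g, O) = -2/3 + O/g (U(g, O) = O/g - 2*1/3 = O/g - 2/3 = -2/3 + O/g)
((U(-2, -4) - 1)**2*(-17))*(3 - 1*(-5)) = (((-2/3 - 4/(-2)) - 1)**2*(-17))*(3 - 1*(-5)) = (((-2/3 - 4*(-1/2)) - 1)**2*(-17))*(3 + 5) = (((-2/3 + 2) - 1)**2*(-17))*8 = ((4/3 - 1)**2*(-17))*8 = ((1/3)**2*(-17))*8 = ((1/9)*(-17))*8 = -17/9*8 = -136/9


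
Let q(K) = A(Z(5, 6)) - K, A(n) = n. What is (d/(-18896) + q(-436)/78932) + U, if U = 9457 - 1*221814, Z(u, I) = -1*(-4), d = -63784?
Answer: -9897663297493/46609346 ≈ -2.1235e+5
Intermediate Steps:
Z(u, I) = 4
q(K) = 4 - K
U = -212357 (U = 9457 - 221814 = -212357)
(d/(-18896) + q(-436)/78932) + U = (-63784/(-18896) + (4 - 1*(-436))/78932) - 212357 = (-63784*(-1/18896) + (4 + 436)*(1/78932)) - 212357 = (7973/2362 + 440*(1/78932)) - 212357 = (7973/2362 + 110/19733) - 212357 = 157591029/46609346 - 212357 = -9897663297493/46609346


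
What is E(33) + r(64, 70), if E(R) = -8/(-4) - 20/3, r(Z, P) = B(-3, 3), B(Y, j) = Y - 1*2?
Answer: -29/3 ≈ -9.6667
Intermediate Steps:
B(Y, j) = -2 + Y (B(Y, j) = Y - 2 = -2 + Y)
r(Z, P) = -5 (r(Z, P) = -2 - 3 = -5)
E(R) = -14/3 (E(R) = -8*(-1/4) - 20*1/3 = 2 - 20/3 = -14/3)
E(33) + r(64, 70) = -14/3 - 5 = -29/3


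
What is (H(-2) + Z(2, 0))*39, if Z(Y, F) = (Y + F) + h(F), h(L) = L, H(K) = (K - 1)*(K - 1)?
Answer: 429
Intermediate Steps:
H(K) = (-1 + K)**2 (H(K) = (-1 + K)*(-1 + K) = (-1 + K)**2)
Z(Y, F) = Y + 2*F (Z(Y, F) = (Y + F) + F = (F + Y) + F = Y + 2*F)
(H(-2) + Z(2, 0))*39 = ((-1 - 2)**2 + (2 + 2*0))*39 = ((-3)**2 + (2 + 0))*39 = (9 + 2)*39 = 11*39 = 429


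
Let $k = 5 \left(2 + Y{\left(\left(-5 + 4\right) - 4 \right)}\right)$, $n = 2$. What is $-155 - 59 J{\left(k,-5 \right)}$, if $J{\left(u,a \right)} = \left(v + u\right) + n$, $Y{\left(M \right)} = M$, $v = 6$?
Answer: $258$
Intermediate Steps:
$k = -15$ ($k = 5 \left(2 + \left(\left(-5 + 4\right) - 4\right)\right) = 5 \left(2 - 5\right) = 5 \left(-3\right) = -15$)
$J{\left(u,a \right)} = 8 + u$ ($J{\left(u,a \right)} = \left(6 + u\right) + 2 = 8 + u$)
$-155 - 59 J{\left(k,-5 \right)} = -155 - 59 \left(8 - 15\right) = -155 - -413 = -155 + 413 = 258$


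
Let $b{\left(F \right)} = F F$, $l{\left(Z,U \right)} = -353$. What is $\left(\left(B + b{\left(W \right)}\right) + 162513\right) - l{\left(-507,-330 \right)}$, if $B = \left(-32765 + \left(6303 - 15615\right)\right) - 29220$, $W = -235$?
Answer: $146794$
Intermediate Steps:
$b{\left(F \right)} = F^{2}$
$B = -71297$ ($B = \left(-32765 - 9312\right) - 29220 = -42077 - 29220 = -71297$)
$\left(\left(B + b{\left(W \right)}\right) + 162513\right) - l{\left(-507,-330 \right)} = \left(\left(-71297 + \left(-235\right)^{2}\right) + 162513\right) - -353 = \left(\left(-71297 + 55225\right) + 162513\right) + 353 = \left(-16072 + 162513\right) + 353 = 146441 + 353 = 146794$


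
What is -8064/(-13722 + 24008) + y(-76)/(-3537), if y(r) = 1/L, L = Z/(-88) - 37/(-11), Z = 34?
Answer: -1868441396/2382993621 ≈ -0.78407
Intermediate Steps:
L = 131/44 (L = 34/(-88) - 37/(-11) = 34*(-1/88) - 37*(-1/11) = -17/44 + 37/11 = 131/44 ≈ 2.9773)
y(r) = 44/131 (y(r) = 1/(131/44) = 44/131)
-8064/(-13722 + 24008) + y(-76)/(-3537) = -8064/(-13722 + 24008) + (44/131)/(-3537) = -8064/10286 + (44/131)*(-1/3537) = -8064*1/10286 - 44/463347 = -4032/5143 - 44/463347 = -1868441396/2382993621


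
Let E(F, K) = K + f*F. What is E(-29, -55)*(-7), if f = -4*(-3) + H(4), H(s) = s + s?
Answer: 4445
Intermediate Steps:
H(s) = 2*s
f = 20 (f = -4*(-3) + 2*4 = 12 + 8 = 20)
E(F, K) = K + 20*F
E(-29, -55)*(-7) = (-55 + 20*(-29))*(-7) = (-55 - 580)*(-7) = -635*(-7) = 4445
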